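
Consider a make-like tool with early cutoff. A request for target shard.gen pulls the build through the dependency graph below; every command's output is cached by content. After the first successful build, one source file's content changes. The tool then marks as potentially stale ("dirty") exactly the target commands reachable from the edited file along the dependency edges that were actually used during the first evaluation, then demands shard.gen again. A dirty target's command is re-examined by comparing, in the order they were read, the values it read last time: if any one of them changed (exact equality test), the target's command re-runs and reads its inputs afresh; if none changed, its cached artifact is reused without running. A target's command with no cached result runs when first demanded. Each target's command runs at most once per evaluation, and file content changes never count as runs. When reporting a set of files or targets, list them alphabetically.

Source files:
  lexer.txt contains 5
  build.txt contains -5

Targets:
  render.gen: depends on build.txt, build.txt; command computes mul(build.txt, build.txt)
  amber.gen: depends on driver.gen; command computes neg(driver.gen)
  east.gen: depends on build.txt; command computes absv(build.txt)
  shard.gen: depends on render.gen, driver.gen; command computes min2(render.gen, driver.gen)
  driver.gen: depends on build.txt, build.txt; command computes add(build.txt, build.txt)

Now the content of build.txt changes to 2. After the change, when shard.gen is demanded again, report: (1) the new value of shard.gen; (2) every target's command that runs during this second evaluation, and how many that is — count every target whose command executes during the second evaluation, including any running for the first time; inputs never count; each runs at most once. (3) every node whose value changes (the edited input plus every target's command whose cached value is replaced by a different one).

Demanding shard.gen again yields 4.
3 target commands run: driver.gen, render.gen, shard.gen.
The nodes whose values change: build.txt, driver.gen, render.gen, shard.gen.

First demand of the output computes:
  driver.gen = add(-5, -5) = -10
  render.gen = mul(-5, -5) = 25
  shard.gen = min2(25, -10) = -10

After the edit, cleaning proceeds:
  driver.gen: a read changed (build.txt -5->2; build.txt -5->2) — executes, giving 4.
  render.gen: a read changed (build.txt -5->2; build.txt -5->2) — executes, giving 4.
  shard.gen: a read changed (render.gen 25->4; driver.gen -10->4) — executes, giving 4.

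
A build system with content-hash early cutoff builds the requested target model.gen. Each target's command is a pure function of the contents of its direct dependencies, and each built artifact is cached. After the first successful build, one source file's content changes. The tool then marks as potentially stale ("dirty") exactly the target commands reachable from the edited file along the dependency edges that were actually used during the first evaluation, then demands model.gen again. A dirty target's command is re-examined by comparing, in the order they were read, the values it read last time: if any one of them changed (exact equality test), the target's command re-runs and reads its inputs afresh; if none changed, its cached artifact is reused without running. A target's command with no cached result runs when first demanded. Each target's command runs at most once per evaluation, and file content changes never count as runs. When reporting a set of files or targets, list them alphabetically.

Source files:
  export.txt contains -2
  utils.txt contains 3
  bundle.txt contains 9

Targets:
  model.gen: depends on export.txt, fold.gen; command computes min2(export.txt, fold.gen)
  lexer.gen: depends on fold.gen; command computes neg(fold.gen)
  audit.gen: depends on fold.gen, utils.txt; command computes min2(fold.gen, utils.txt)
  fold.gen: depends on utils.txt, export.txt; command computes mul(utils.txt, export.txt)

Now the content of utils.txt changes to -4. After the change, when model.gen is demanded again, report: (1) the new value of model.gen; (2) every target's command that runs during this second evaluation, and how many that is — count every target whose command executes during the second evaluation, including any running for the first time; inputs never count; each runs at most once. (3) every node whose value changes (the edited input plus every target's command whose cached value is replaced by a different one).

First evaluation (everything demanded from the output):
  fold.gen = mul(3, -2) = -6
  model.gen = min2(-2, -6) = -6

Propagation after the edit:
  fold.gen: runs — utils.txt 3->-4; result 8.
  model.gen: runs — fold.gen -6->8; result -2.

New value of model.gen: -2.
Target commands that run: fold.gen, model.gen — 2 in total.
Values that change: fold.gen, model.gen, utils.txt.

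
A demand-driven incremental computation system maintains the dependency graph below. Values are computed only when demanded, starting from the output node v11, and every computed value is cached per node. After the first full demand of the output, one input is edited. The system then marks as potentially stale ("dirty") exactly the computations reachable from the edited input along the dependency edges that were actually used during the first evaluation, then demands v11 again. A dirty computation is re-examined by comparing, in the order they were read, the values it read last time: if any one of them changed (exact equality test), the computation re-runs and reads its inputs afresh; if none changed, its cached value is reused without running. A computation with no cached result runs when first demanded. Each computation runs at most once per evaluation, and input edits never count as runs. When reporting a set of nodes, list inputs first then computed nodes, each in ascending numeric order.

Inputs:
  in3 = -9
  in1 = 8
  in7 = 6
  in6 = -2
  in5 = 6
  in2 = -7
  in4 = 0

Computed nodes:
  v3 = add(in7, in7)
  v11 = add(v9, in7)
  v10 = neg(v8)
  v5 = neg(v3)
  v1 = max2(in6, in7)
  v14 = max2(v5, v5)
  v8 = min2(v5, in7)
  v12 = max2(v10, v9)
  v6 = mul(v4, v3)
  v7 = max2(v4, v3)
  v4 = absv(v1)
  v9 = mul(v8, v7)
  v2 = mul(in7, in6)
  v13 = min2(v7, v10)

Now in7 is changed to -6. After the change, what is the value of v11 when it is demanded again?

First evaluation (everything demanded from the output):
  v1 = max2(-2, 6) = 6
  v3 = add(6, 6) = 12
  v4 = absv(6) = 6
  v5 = neg(12) = -12
  v7 = max2(6, 12) = 12
  v8 = min2(-12, 6) = -12
  v9 = mul(-12, 12) = -144
  v11 = add(-144, 6) = -138

Propagation after the edit:
  v1: runs — in7 6->-6; result -2.
  v3: runs — in7 6->-6; in7 6->-6; result -12.
  v4: runs — v1 6->-2; result 2.
  v5: runs — v3 12->-12; result 12.
  v7: runs — v4 6->2; v3 12->-12; result 2.
  v8: runs — v5 -12->12; in7 6->-6; result -6.
  v9: runs — v8 -12->-6; v7 12->2; result -12.
  v11: runs — v9 -144->-12; in7 6->-6; result -18.

New value of v11: -18.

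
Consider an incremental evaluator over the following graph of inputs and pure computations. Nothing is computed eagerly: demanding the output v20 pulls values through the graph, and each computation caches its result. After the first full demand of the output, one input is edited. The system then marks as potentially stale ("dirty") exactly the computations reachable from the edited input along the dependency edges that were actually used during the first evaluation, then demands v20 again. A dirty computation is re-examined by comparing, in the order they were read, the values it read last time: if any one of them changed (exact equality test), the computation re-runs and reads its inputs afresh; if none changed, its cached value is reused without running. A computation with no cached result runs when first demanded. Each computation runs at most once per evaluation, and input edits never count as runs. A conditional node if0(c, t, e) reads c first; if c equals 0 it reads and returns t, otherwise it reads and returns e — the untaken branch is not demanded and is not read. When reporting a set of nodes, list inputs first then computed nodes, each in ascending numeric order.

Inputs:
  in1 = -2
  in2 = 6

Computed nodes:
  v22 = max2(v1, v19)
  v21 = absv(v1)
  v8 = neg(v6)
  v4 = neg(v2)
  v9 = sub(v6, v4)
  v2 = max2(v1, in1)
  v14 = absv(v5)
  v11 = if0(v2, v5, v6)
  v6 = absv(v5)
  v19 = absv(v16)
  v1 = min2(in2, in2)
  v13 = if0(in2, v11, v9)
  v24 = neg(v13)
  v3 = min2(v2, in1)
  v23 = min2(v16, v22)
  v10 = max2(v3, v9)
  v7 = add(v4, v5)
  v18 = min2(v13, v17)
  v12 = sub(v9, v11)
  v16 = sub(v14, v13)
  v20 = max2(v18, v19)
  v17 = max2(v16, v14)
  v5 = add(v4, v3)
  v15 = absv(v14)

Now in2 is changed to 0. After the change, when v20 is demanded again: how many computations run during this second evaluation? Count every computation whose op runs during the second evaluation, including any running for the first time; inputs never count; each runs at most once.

Run set: v1, v2, v3, v4, v5, v11, v13, v14, v16, v17, v18, v19, v20 (13 run).
The important point: the flipped condition redirects demand; v6, v9 are left stale, never re-checked.

Initial pass — values computed on the first demand:
  v1 = min2(6, 6) = 6
  v2 = max2(6, -2) = 6
  v3 = min2(6, -2) = -2
  v4 = neg(6) = -6
  v5 = add(-6, -2) = -8
  v6 = absv(-8) = 8
  v9 = sub(8, -6) = 14
  v13 = if0(in2=6 -> else branch v9) = 14
  v14 = absv(-8) = 8
  v16 = sub(8, 14) = -6
  v17 = max2(-6, 8) = 8
  v18 = min2(14, 8) = 8
  v19 = absv(-6) = 6
  v20 = max2(8, 6) = 8

Second demand — change propagation:
  v1: re-runs because in2 6->0; in2 6->0; new result 0.
  v2: re-runs because v1 6->0; new result 0.
  v3: re-runs because v2 6->0; new result -2 (unchanged).
  v4: re-runs because v2 6->0; new result 0.
  v5: re-runs because v4 -6->0; new result -2.
  v6: dirty yet unreached — the second evaluation never asks for it.
  v9: dirty yet unreached — the second evaluation never asks for it.
  v11: newly demanded (no cache) — executes and yields -2.
  v13: re-runs because in2 6->0; new result -2.
  v14: re-runs because v5 -8->-2; new result 2.
  v16: re-runs because v14 8->2; v13 14->-2; new result 4.
  v17: re-runs because v16 -6->4; v14 8->2; new result 4.
  v18: re-runs because v13 14->-2; v17 8->4; new result -2.
  v19: re-runs because v16 -6->4; new result 4.
  v20: re-runs because v18 8->-2; v19 6->4; new result 4.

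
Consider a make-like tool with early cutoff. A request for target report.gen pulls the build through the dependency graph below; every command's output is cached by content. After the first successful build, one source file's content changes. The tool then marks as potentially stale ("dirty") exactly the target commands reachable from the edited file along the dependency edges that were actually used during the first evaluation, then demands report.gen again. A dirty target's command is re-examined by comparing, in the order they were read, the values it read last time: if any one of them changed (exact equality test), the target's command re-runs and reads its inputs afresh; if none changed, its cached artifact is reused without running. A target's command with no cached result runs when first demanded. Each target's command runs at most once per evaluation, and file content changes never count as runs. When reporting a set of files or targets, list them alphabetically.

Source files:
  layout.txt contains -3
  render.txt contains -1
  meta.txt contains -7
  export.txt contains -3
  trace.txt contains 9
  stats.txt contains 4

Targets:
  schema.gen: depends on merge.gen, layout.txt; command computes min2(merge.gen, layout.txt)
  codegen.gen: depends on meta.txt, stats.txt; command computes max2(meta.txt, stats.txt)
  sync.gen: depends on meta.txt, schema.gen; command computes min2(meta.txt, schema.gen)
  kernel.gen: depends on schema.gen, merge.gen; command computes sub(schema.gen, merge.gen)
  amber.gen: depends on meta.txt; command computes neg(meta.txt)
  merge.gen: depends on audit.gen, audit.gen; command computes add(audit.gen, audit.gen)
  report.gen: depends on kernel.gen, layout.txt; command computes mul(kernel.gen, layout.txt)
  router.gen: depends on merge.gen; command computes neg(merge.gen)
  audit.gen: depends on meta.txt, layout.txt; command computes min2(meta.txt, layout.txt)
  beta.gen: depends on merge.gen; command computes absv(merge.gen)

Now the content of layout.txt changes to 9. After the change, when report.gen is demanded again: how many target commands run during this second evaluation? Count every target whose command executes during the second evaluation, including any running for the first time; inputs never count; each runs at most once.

3 target commands run: audit.gen, report.gen, schema.gen.
Note where the cutoff bites: merge.gen is checked, finds nothing changed, and keeps its cache.

First demand of the output computes:
  audit.gen = min2(-7, -3) = -7
  merge.gen = add(-7, -7) = -14
  schema.gen = min2(-14, -3) = -14
  kernel.gen = sub(-14, -14) = 0
  report.gen = mul(0, -3) = 0

After the edit, cleaning proceeds:
  audit.gen: a read changed (layout.txt -3->9) — executes, giving -7 — identical to its old value.
  merge.gen: dirty, but its reads are unchanged (audit.gen unchanged, audit.gen unchanged); cached -14 stands.
  schema.gen: a read changed (layout.txt -3->9) — executes, giving -14 — identical to its old value.
  kernel.gen: dirty, but its reads are unchanged (schema.gen unchanged, merge.gen unchanged); cached 0 stands.
  report.gen: a read changed (layout.txt -3->9) — executes, giving 0 — identical to its old value.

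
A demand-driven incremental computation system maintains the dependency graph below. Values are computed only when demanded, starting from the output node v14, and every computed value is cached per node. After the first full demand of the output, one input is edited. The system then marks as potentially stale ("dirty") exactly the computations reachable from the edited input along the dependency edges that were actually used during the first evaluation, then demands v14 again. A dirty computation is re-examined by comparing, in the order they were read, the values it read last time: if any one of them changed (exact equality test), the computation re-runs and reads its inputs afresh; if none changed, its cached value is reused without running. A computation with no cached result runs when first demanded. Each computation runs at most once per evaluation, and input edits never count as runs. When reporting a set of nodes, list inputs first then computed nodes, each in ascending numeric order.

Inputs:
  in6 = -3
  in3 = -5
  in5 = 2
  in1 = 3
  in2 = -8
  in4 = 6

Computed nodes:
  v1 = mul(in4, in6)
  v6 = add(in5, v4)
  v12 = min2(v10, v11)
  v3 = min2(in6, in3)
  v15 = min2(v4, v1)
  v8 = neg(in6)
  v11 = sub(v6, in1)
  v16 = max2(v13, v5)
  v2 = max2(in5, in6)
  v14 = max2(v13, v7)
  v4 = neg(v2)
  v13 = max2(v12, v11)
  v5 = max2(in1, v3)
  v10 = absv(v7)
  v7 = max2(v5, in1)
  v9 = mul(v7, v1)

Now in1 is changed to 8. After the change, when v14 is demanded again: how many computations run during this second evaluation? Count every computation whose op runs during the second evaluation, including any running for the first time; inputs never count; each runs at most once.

First evaluation (everything demanded from the output):
  v2 = max2(2, -3) = 2
  v3 = min2(-3, -5) = -5
  v4 = neg(2) = -2
  v5 = max2(3, -5) = 3
  v6 = add(2, -2) = 0
  v7 = max2(3, 3) = 3
  v10 = absv(3) = 3
  v11 = sub(0, 3) = -3
  v12 = min2(3, -3) = -3
  v13 = max2(-3, -3) = -3
  v14 = max2(-3, 3) = 3

Propagation after the edit:
  v5: runs — in1 3->8; result 8.
  v7: runs — v5 3->8; in1 3->8; result 8.
  v10: runs — v7 3->8; result 8.
  v11: runs — in1 3->8; result -8.
  v12: runs — v10 3->8; v11 -3->-8; result -8.
  v13: runs — v12 -3->-8; v11 -3->-8; result -8.
  v14: runs — v13 -3->-8; v7 3->8; result 8.

Computations that run: v5, v7, v10, v11, v12, v13, v14 — 7 in total.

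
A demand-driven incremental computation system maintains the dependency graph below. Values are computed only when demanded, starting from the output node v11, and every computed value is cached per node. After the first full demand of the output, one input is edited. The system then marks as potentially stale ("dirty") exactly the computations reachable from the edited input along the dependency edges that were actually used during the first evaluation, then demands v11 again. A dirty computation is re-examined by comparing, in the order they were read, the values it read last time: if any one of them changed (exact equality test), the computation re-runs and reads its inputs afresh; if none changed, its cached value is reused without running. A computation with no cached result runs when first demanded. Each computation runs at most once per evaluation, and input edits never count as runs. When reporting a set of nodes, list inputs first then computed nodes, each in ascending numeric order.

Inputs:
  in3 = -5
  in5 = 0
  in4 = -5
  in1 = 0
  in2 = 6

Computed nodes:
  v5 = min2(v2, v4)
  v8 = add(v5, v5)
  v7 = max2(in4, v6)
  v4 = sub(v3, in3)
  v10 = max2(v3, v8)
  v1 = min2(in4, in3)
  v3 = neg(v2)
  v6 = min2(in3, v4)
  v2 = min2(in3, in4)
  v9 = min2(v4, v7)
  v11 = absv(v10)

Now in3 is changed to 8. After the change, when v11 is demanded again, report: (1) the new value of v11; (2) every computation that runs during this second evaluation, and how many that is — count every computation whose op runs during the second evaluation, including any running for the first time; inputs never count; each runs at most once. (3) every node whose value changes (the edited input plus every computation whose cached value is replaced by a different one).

First evaluation (everything demanded from the output):
  v2 = min2(-5, -5) = -5
  v3 = neg(-5) = 5
  v4 = sub(5, -5) = 10
  v5 = min2(-5, 10) = -5
  v8 = add(-5, -5) = -10
  v10 = max2(5, -10) = 5
  v11 = absv(5) = 5

Propagation after the edit:
  v2: runs — in3 -5->8; result -5 (same value as before).
  v3: checked — values it read are unchanged (v2 unchanged); reused cached 5 without running.
  v4: runs — in3 -5->8; result -3.
  v5: runs — v4 10->-3; result -5 (same value as before).
  v8: checked — values it read are unchanged (v5 unchanged, v5 unchanged); reused cached -10 without running.
  v10: checked — values it read are unchanged (v3 unchanged, v8 unchanged); reused cached 5 without running.
  v11: checked — values it read are unchanged (v10 unchanged); reused cached 5 without running.

Key observation: the cutoff stops propagation at v3 — its inputs' values are unchanged, so it reuses its cache.

New value of v11: 5.
Computations that run: v2, v4, v5 — 3 in total.
Values that change: in3, v4.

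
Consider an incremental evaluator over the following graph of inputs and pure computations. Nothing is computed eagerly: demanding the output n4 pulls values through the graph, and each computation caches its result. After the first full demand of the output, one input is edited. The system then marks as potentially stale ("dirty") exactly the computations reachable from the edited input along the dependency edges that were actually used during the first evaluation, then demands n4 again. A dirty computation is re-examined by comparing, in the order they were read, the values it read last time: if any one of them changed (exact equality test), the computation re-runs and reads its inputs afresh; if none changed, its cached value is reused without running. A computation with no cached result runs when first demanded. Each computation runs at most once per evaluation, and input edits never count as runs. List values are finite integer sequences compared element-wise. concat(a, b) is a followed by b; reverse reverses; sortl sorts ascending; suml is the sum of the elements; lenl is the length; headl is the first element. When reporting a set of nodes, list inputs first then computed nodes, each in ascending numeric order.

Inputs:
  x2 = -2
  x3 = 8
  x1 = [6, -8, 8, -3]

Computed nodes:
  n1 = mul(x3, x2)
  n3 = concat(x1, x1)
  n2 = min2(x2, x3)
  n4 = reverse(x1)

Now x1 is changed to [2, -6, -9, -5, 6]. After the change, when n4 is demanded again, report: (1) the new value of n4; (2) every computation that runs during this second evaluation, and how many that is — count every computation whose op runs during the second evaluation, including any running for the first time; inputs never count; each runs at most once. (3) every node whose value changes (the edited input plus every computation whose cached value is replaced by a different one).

n4 now evaluates to [6, -5, -9, -6, 2].
Run set: n4 (1 run).
Changed values: x1, n4.

Initial pass — values computed on the first demand:
  n4 = reverse([6, -8, 8, -3]) = [-3, 8, -8, 6]

Second demand — change propagation:
  n4: re-runs because x1 [6, -8, 8, -3]->[2, -6, -9, -5, 6]; new result [6, -5, -9, -6, 2].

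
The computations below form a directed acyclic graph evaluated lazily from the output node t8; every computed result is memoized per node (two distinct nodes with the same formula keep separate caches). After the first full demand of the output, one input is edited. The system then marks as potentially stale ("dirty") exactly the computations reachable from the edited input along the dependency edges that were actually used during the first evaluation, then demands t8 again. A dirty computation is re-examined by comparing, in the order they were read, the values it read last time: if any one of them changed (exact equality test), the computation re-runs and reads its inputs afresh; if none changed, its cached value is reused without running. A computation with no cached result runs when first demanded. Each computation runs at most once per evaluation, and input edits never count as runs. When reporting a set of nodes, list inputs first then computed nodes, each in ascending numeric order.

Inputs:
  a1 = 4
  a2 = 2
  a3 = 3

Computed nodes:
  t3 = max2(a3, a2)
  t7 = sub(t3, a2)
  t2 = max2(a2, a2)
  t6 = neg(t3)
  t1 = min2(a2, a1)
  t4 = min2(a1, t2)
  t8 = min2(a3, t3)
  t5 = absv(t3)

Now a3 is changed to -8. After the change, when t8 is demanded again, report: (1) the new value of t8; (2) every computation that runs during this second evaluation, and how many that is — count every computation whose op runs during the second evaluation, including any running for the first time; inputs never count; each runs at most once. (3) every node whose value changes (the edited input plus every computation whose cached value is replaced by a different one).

First demand of the output computes:
  t3 = max2(3, 2) = 3
  t8 = min2(3, 3) = 3

After the edit, cleaning proceeds:
  t3: a read changed (a3 3->-8) — executes, giving 2.
  t8: a read changed (a3 3->-8; t3 3->2) — executes, giving -8.

Demanding t8 again yields -8.
2 computations run: t3, t8.
The nodes whose values change: a3, t3, t8.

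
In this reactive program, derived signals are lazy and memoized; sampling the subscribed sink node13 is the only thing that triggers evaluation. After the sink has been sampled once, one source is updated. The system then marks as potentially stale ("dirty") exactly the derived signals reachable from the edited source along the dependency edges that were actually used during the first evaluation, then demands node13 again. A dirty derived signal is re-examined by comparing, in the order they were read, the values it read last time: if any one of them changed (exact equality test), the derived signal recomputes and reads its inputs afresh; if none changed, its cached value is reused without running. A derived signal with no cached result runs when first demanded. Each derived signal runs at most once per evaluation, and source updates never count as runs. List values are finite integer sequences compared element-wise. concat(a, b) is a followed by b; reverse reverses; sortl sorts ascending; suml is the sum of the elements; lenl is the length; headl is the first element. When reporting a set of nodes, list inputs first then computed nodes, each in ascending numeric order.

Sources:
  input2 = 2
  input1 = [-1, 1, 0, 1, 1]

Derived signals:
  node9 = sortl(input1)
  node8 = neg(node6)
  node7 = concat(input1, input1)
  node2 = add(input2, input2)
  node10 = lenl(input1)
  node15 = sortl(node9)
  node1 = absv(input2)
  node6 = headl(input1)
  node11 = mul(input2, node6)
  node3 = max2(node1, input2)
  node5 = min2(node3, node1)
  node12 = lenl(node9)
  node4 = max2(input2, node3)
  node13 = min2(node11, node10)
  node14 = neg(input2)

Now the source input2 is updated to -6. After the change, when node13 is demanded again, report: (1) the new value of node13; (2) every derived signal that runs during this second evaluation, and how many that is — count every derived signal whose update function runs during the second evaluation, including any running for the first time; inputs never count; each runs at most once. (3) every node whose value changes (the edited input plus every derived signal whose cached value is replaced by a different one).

First demand of the output computes:
  node6 = headl([-1, 1, 0, 1, 1]) = -1
  node10 = lenl([-1, 1, 0, 1, 1]) = 5
  node11 = mul(2, -1) = -2
  node13 = min2(-2, 5) = -2

After the edit, cleaning proceeds:
  node11: a read changed (input2 2->-6) — executes, giving 6.
  node13: a read changed (node11 -2->6) — executes, giving 5.

Demanding node13 again yields 5.
2 derived signals run: node11, node13.
The nodes whose values change: input2, node11, node13.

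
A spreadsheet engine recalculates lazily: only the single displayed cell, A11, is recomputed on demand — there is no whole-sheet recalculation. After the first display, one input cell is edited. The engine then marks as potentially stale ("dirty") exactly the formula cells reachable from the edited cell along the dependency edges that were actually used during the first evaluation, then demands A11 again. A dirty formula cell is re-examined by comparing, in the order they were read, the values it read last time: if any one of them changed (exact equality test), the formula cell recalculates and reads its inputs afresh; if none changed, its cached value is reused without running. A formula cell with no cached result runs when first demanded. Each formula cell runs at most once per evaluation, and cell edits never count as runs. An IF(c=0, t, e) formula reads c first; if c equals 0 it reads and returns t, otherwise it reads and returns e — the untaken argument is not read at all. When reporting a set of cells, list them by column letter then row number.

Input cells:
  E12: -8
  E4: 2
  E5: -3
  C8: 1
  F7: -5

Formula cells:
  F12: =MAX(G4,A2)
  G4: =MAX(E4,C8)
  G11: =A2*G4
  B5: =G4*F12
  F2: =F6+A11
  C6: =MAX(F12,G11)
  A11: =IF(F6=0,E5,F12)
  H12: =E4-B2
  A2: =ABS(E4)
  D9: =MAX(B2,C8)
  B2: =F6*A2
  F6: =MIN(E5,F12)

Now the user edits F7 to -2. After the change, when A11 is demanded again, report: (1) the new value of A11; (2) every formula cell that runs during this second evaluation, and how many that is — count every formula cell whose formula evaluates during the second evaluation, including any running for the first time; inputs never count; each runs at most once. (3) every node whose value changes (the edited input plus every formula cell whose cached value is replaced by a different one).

New value of A11: 2.
Formula cells that run: none — 0 in total.
Values that change: F7.
Key observation: F7 is never demanded by the output, so the edit triggers no recomputation at all.

First evaluation (everything demanded from the output):
  A2 = ABS(2) = 2
  G4 = MAX(2, 1) = 2
  F12 = MAX(2, 2) = 2
  F6 = MIN(-3, 2) = -3
  A11 = IF(F6=0: F6=-3 -> else branch F12) = 2

Propagation after the edit:
  F7 feeds no computation that the output demands — nothing is marked dirty and nothing runs.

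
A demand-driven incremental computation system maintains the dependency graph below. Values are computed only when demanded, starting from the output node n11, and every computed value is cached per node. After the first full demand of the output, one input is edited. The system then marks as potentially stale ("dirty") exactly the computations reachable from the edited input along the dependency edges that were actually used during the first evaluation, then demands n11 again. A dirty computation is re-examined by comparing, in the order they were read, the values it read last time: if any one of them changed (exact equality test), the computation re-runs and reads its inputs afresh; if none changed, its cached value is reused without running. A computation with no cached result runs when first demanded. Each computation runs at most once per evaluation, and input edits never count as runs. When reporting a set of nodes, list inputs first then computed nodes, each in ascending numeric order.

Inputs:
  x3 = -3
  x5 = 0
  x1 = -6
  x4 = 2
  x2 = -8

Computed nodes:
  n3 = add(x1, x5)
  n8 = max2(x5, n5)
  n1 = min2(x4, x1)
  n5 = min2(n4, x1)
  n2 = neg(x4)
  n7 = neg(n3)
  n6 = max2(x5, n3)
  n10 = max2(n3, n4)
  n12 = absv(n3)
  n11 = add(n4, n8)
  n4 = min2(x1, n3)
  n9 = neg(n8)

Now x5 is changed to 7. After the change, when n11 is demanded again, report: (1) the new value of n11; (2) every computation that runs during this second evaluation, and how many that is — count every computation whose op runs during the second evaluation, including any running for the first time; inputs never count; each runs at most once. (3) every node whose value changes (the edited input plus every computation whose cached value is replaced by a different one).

First evaluation (everything demanded from the output):
  n3 = add(-6, 0) = -6
  n4 = min2(-6, -6) = -6
  n5 = min2(-6, -6) = -6
  n8 = max2(0, -6) = 0
  n11 = add(-6, 0) = -6

Propagation after the edit:
  n3: runs — x5 0->7; result 1.
  n4: runs — n3 -6->1; result -6 (same value as before).
  n5: checked — values it read are unchanged (n4 unchanged, x1 unchanged); reused cached -6 without running.
  n8: runs — x5 0->7; result 7.
  n11: runs — n8 0->7; result 1.

Key observation: the cutoff stops propagation at n5 — its inputs' values are unchanged, so it reuses its cache.

New value of n11: 1.
Computations that run: n3, n4, n8, n11 — 4 in total.
Values that change: x5, n3, n8, n11.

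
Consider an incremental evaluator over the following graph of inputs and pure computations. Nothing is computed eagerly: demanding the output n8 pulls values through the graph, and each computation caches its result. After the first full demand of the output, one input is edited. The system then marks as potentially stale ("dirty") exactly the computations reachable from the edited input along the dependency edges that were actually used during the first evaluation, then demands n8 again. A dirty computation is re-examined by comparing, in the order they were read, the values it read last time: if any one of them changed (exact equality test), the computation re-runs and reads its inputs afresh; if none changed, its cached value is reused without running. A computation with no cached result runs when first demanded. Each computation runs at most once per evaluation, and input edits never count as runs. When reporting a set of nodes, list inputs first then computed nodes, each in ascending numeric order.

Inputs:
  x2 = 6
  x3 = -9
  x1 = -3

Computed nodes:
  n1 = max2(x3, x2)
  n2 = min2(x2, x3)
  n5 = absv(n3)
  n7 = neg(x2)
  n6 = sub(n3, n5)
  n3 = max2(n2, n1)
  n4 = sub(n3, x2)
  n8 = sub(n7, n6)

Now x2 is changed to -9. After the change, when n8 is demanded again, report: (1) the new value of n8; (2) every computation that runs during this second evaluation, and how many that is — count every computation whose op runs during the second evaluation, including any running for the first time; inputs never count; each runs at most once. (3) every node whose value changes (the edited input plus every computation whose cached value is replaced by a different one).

n8 now evaluates to 27.
Run set: n1, n2, n3, n5, n6, n7, n8 (7 run).
Changed values: x2, n1, n3, n5, n6, n7, n8.

Initial pass — values computed on the first demand:
  n1 = max2(-9, 6) = 6
  n2 = min2(6, -9) = -9
  n3 = max2(-9, 6) = 6
  n5 = absv(6) = 6
  n6 = sub(6, 6) = 0
  n7 = neg(6) = -6
  n8 = sub(-6, 0) = -6

Second demand — change propagation:
  n1: re-runs because x2 6->-9; new result -9.
  n2: re-runs because x2 6->-9; new result -9 (unchanged).
  n3: re-runs because n1 6->-9; new result -9.
  n5: re-runs because n3 6->-9; new result 9.
  n6: re-runs because n3 6->-9; n5 6->9; new result -18.
  n7: re-runs because x2 6->-9; new result 9.
  n8: re-runs because n7 -6->9; n6 0->-18; new result 27.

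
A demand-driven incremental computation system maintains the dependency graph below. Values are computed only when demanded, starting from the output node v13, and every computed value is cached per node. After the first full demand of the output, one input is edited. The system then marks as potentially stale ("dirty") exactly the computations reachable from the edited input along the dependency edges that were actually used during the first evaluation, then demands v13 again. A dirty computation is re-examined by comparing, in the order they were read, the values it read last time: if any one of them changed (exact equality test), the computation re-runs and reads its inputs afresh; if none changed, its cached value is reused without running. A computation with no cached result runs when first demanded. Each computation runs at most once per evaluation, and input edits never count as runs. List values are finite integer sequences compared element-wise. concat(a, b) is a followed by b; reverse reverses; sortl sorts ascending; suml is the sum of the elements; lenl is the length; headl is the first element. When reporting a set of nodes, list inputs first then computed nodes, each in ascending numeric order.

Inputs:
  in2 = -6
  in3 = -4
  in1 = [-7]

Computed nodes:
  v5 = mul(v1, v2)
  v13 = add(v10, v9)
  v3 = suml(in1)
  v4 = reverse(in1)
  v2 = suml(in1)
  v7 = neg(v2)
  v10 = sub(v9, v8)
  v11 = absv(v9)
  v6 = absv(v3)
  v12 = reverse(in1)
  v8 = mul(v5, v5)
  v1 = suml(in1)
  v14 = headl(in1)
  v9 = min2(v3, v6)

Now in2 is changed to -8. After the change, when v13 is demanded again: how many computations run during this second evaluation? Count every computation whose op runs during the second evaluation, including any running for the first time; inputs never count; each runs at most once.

Computations that run: none — 0 in total.
Key observation: in2 is never demanded by the output, so the edit triggers no recomputation at all.

First evaluation (everything demanded from the output):
  v1 = suml([-7]) = -7
  v2 = suml([-7]) = -7
  v3 = suml([-7]) = -7
  v5 = mul(-7, -7) = 49
  v6 = absv(-7) = 7
  v8 = mul(49, 49) = 2401
  v9 = min2(-7, 7) = -7
  v10 = sub(-7, 2401) = -2408
  v13 = add(-2408, -7) = -2415

Propagation after the edit:
  in2 feeds no computation that the output demands — nothing is marked dirty and nothing runs.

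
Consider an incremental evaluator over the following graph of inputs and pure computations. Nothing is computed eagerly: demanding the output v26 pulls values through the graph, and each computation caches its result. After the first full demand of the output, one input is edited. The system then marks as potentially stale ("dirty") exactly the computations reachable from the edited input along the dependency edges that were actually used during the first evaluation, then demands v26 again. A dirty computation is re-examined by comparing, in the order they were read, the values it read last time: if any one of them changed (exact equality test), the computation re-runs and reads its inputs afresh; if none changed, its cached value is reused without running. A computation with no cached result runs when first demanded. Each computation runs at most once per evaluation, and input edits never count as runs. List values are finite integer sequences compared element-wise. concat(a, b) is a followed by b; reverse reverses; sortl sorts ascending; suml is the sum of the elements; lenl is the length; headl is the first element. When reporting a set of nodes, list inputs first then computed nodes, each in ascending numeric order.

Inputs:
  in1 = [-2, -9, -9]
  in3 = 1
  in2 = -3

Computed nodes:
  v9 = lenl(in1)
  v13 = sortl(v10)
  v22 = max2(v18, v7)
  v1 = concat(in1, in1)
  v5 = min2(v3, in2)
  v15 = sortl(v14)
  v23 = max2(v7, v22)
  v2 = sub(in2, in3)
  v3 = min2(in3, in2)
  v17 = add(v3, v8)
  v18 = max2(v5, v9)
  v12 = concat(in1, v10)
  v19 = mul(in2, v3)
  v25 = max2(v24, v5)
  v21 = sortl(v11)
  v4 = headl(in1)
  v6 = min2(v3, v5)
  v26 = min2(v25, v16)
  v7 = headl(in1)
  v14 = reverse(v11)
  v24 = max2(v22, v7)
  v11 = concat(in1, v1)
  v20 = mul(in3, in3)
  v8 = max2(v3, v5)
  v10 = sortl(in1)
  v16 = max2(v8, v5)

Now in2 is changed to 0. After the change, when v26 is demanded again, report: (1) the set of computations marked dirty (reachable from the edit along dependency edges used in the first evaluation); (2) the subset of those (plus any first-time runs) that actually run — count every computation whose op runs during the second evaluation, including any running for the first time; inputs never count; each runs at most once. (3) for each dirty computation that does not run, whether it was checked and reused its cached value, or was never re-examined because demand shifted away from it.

Dirty set: v3, v5, v8, v16, v18, v22, v24, v25, v26.
Run set: v3, v5, v8, v16, v18, v25, v26 (7 run).
Re-examined without running (cache reused): v22, v24.
The important point: at v22 every value read last time is unchanged, so the dirty flag clears without a run.

Initial pass — values computed on the first demand:
  v3 = min2(1, -3) = -3
  v5 = min2(-3, -3) = -3
  v7 = headl([-2, -9, -9]) = -2
  v8 = max2(-3, -3) = -3
  v9 = lenl([-2, -9, -9]) = 3
  v16 = max2(-3, -3) = -3
  v18 = max2(-3, 3) = 3
  v22 = max2(3, -2) = 3
  v24 = max2(3, -2) = 3
  v25 = max2(3, -3) = 3
  v26 = min2(3, -3) = -3

Second demand — change propagation:
  v3: re-runs because in2 -3->0; new result 0.
  v5: re-runs because v3 -3->0; in2 -3->0; new result 0.
  v8: re-runs because v3 -3->0; v5 -3->0; new result 0.
  v16: re-runs because v8 -3->0; v5 -3->0; new result 0.
  v18: re-runs because v5 -3->0; new result 3 (unchanged).
  v22: re-examined; everything it read last time is the same (v18 unchanged, v7 unchanged) — cache 3 kept, no run.
  v24: re-examined; everything it read last time is the same (v22 unchanged, v7 unchanged) — cache 3 kept, no run.
  v25: re-runs because v5 -3->0; new result 3 (unchanged).
  v26: re-runs because v16 -3->0; new result 0.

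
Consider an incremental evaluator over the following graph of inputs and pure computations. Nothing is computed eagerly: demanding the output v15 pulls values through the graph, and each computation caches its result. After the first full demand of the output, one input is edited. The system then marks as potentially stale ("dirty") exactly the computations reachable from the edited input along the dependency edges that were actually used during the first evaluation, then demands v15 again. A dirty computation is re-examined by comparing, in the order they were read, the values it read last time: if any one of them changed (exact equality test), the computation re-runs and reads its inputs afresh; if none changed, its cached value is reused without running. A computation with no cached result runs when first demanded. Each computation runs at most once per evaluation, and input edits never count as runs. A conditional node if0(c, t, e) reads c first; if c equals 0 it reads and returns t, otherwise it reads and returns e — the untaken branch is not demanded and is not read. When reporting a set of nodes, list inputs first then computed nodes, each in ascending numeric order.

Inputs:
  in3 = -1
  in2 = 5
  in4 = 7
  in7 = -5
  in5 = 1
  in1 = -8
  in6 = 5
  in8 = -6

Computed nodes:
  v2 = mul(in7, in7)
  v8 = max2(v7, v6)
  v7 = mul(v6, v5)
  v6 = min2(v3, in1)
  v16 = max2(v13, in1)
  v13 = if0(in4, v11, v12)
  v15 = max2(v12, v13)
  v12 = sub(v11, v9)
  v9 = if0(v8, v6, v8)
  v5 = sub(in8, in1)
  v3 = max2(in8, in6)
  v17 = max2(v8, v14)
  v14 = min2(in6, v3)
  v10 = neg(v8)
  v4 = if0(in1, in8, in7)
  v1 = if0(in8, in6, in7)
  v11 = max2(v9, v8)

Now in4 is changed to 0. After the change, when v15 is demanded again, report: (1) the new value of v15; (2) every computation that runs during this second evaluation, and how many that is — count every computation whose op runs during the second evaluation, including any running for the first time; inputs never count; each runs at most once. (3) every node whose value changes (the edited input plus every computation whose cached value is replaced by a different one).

v15 now evaluates to 0.
Run set: v13, v15 (2 run).
Changed values: in4, v13.

Initial pass — values computed on the first demand:
  v3 = max2(-6, 5) = 5
  v5 = sub(-6, -8) = 2
  v6 = min2(5, -8) = -8
  v7 = mul(-8, 2) = -16
  v8 = max2(-16, -8) = -8
  v9 = if0(v8=-8 -> else branch v8) = -8
  v11 = max2(-8, -8) = -8
  v12 = sub(-8, -8) = 0
  v13 = if0(in4=7 -> else branch v12) = 0
  v15 = max2(0, 0) = 0

Second demand — change propagation:
  v13: re-runs because in4 7->0; new result -8.
  v15: re-runs because v13 0->-8; new result 0 (unchanged).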